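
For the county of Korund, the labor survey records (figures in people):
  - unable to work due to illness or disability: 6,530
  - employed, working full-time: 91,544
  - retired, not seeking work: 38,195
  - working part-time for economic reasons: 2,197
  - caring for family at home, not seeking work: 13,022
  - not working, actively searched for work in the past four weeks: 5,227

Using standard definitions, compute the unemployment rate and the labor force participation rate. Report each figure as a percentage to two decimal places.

Unemployment rate ≈ 5.28%; labor force participation rate ≈ 63.15%.

Employed = 91,544 + 2,197 = 93,741 (anyone who worked, including part-time for economic reasons, counts as employed).
Unemployed = 5,227.
Labor force = 93,741 + 5,227 = 98,968.
Not in labor force = 6,530 + 38,195 + 13,022 = 57,747 (those not working and not actively searching are outside the labor force).
Civilian working-age population = 98,968 + 57,747 = 156,715.
Unemployment rate = 5,227 / 98,968 = 5.28%.
Labor force participation rate = 98,968 / 156,715 = 63.15%.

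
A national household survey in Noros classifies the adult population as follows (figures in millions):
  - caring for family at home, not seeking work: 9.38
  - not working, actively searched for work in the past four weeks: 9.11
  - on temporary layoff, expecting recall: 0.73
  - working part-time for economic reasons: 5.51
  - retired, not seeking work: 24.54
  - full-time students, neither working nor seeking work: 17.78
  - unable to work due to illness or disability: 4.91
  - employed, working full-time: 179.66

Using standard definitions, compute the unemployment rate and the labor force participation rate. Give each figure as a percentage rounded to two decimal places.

Employed = 5.51 + 179.66 = 185.17 million (anyone who worked, including part-time for economic reasons, counts as employed).
Unemployed = 9.11 + 0.73 = 9.84 million (jobless and actively searching, or on temporary layoff).
Labor force = 185.17 + 9.84 = 195.01 million.
Not in labor force = 9.38 + 24.54 + 17.78 + 4.91 = 56.61 million (those not working and not actively searching are outside the labor force).
Civilian working-age population = 195.01 + 56.61 = 251.62 million.
Unemployment rate = 9.84 / 195.01 = 5.05%.
Labor force participation rate = 195.01 / 251.62 = 77.50%.

Unemployment rate ≈ 5.05%; labor force participation rate ≈ 77.50%.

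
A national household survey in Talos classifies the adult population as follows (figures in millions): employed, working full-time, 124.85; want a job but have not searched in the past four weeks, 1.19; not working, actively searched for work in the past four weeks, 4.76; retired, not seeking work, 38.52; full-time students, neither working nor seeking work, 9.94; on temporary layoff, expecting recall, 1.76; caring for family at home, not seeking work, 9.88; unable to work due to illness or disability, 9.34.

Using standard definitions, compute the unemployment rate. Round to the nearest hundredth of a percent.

Employed = 124.85 million.
Unemployed = 4.76 + 1.76 = 6.52 million (jobless and actively searching, or on temporary layoff).
Labor force = 124.85 + 6.52 = 131.37 million.
Unemployment rate = 6.52 / 131.37 = 4.96%.

Unemployment rate ≈ 4.96%.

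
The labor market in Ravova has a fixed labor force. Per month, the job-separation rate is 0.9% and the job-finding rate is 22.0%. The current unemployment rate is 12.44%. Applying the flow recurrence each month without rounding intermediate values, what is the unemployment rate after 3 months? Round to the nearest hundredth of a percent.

With a fixed labor force, u_{t+1} = u_t + s·(1−u_t) − f·u_t = u_t·(1−s−f) + s.
Here 1−s−f = 0.771 and s = 0.009.
u_1 = 0.124400 × 0.771 + 0.009 = 0.104912.
u_2 = 0.104912 × 0.771 + 0.009 = 0.089887.
u_3 = 0.089887 × 0.771 + 0.009 = 0.078303.

Unemployment rate after three months ≈ 7.83%.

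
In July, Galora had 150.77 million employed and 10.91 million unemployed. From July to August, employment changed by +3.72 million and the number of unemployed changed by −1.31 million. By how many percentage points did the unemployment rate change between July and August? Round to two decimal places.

July: labor force = 150.77 + 10.91 = 161.68; u = 10.91/161.68 = 6.75%.
August: labor force = 154.49 + 9.60 = 164.09; u = 9.60/164.09 = 5.85%.
Change = 5.85% − 6.75% = −0.90 pp.

The unemployment rate changed by −0.90 percentage points.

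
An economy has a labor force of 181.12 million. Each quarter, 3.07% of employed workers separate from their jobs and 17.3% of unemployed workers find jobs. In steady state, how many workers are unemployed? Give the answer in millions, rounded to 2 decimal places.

About 27.30 million are unemployed in steady state.

Steady-state unemployment rate u* = s/(s+f) = 3.07/(3.07+17.3) = 0.150712.
Unemployed = u* × labor force = 0.150712 × 181.12 ≈ 27.30 million.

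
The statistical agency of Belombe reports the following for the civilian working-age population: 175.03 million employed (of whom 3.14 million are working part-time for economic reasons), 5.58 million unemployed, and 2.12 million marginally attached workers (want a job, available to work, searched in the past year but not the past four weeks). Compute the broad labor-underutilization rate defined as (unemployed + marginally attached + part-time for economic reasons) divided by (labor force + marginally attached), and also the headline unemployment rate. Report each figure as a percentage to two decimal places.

Broad underutilization rate ≈ 5.93%; headline unemployment rate ≈ 3.09%.

Labor force = 175.03 + 5.58 = 180.61 million.
Numerator = 5.58 + 2.12 + 3.14 = 10.84 million.
Denominator = 180.61 + 2.12 = 182.73 million.
Broad rate = 10.84 / 182.73 = 5.93%.
Headline unemployment rate = 5.58 / 180.61 = 3.09%.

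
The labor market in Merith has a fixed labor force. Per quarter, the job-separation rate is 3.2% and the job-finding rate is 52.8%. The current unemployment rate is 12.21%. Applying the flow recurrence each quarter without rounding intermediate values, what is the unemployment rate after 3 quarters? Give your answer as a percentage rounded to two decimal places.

With a fixed labor force, u_{t+1} = u_t + s·(1−u_t) − f·u_t = u_t·(1−s−f) + s.
Here 1−s−f = 0.440 and s = 0.032.
u_1 = 0.122100 × 0.440 + 0.032 = 0.085724.
u_2 = 0.085724 × 0.440 + 0.032 = 0.069719.
u_3 = 0.069719 × 0.440 + 0.032 = 0.062676.

Unemployment rate after three quarters ≈ 6.27%.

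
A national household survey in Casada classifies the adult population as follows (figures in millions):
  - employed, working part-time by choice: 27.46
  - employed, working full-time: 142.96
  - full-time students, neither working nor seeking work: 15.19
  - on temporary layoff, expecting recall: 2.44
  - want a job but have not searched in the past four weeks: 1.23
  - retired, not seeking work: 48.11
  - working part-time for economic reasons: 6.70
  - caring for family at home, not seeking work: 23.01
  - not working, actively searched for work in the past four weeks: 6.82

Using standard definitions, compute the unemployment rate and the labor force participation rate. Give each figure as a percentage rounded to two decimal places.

Unemployment rate ≈ 4.97%; labor force participation rate ≈ 68.04%.

Employed = 27.46 + 142.96 + 6.70 = 177.12 million (anyone who worked, including part-time for economic reasons, counts as employed).
Unemployed = 2.44 + 6.82 = 9.26 million (jobless and actively searching, or on temporary layoff).
Labor force = 177.12 + 9.26 = 186.38 million.
Not in labor force = 15.19 + 1.23 + 48.11 + 23.01 = 87.54 million (those not working and not actively searching are outside the labor force — including those who want a job but have given up searching).
Civilian working-age population = 186.38 + 87.54 = 273.92 million.
Unemployment rate = 9.26 / 186.38 = 4.97%.
Labor force participation rate = 186.38 / 273.92 = 68.04%.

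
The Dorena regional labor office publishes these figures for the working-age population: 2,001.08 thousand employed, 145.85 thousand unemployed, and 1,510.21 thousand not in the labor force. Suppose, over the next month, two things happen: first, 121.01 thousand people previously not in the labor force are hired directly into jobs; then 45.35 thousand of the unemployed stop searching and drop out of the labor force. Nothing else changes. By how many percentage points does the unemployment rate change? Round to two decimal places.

The unemployment rate changes by −2.27 percentage points.

Initially, labor force = 2,001.08 + 145.85 = 2,146.93 thousand, so u = 145.85/2,146.93 = 6.79%.
After the first change, employed and labor force both rise by 121.01; unemployed unchanged → E = 2,122.09, U = 145.85, labor force = 2,267.94 thousand.
After the second change, unemployed and labor force both fall by 45.35 → E = 2,122.09, U = 100.50, labor force = 2,222.59 thousand.
New unemployment rate = 100.50 / 2,222.59 = 4.52%.
Change = 4.52% − 6.79% = −2.27 percentage points.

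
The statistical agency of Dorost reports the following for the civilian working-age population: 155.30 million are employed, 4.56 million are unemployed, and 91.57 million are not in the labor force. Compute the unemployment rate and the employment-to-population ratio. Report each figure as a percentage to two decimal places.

Labor force = employed + unemployed = 155.30 + 4.56 = 159.86 million.
Working-age population = 159.86 + 91.57 = 251.43 million.
Unemployment rate = 4.56 / 159.86 = 2.85%.
Employment-population ratio = 155.30 / 251.43 = 61.77%.

Unemployment rate ≈ 2.85%; employment-population ratio ≈ 61.77%.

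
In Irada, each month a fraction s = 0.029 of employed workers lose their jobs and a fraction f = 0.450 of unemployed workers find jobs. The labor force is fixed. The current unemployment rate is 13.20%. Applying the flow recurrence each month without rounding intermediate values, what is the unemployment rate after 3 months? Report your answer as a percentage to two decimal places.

Unemployment rate after three months ≈ 7.06%.

With a fixed labor force, u_{t+1} = u_t + s·(1−u_t) − f·u_t = u_t·(1−s−f) + s.
Here 1−s−f = 0.521 and s = 0.029.
u_1 = 0.132000 × 0.521 + 0.029 = 0.097772.
u_2 = 0.097772 × 0.521 + 0.029 = 0.079939.
u_3 = 0.079939 × 0.521 + 0.029 = 0.070648.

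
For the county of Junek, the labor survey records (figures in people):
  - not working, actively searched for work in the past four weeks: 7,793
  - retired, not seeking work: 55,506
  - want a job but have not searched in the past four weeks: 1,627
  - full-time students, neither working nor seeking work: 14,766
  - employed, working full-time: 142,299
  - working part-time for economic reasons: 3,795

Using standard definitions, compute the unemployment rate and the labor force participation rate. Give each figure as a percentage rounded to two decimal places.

Employed = 142,299 + 3,795 = 146,094 (anyone who worked, including part-time for economic reasons, counts as employed).
Unemployed = 7,793.
Labor force = 146,094 + 7,793 = 153,887.
Not in labor force = 55,506 + 1,627 + 14,766 = 71,899 (those not working and not actively searching are outside the labor force — including those who want a job but have given up searching).
Civilian working-age population = 153,887 + 71,899 = 225,786.
Unemployment rate = 7,793 / 153,887 = 5.06%.
Labor force participation rate = 153,887 / 225,786 = 68.16%.

Unemployment rate ≈ 5.06%; labor force participation rate ≈ 68.16%.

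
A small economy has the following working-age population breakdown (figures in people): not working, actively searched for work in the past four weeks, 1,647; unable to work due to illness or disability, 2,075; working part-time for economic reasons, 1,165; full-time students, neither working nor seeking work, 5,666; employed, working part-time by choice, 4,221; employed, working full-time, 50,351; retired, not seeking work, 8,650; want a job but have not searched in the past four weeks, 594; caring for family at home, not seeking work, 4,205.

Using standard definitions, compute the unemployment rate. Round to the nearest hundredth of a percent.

Unemployment rate ≈ 2.87%.

Employed = 1,165 + 4,221 + 50,351 = 55,737 (anyone who worked, including part-time for economic reasons, counts as employed).
Unemployed = 1,647.
Labor force = 55,737 + 1,647 = 57,384.
Unemployment rate = 1,647 / 57,384 = 2.87%.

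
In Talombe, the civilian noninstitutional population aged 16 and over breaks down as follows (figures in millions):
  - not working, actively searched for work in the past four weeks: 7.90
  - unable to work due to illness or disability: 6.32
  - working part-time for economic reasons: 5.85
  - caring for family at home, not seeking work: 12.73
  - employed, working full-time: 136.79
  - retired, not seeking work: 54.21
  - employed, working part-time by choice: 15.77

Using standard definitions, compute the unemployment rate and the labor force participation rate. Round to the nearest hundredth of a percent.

Employed = 5.85 + 136.79 + 15.77 = 158.41 million (anyone who worked, including part-time for economic reasons, counts as employed).
Unemployed = 7.90 million.
Labor force = 158.41 + 7.90 = 166.31 million.
Not in labor force = 6.32 + 12.73 + 54.21 = 73.26 million (those not working and not actively searching are outside the labor force).
Civilian working-age population = 166.31 + 73.26 = 239.57 million.
Unemployment rate = 7.90 / 166.31 = 4.75%.
Labor force participation rate = 166.31 / 239.57 = 69.42%.

Unemployment rate ≈ 4.75%; labor force participation rate ≈ 69.42%.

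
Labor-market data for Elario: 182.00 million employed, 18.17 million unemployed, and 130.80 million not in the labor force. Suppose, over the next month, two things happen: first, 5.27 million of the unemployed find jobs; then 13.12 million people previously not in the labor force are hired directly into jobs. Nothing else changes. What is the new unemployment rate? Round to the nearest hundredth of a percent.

Initially, labor force = 182.00 + 18.17 = 200.17 million, so u = 18.17/200.17 = 9.08%.
After the first change, unemployed falls and employed rises by 5.27; labor force unchanged → E = 187.27, U = 12.90, labor force = 200.17 million.
After the second change, employed and labor force both rise by 13.12; unemployed unchanged → E = 200.39, U = 12.90, labor force = 213.29 million.
New unemployment rate = 12.90 / 213.29 = 6.05%.

New unemployment rate ≈ 6.05%.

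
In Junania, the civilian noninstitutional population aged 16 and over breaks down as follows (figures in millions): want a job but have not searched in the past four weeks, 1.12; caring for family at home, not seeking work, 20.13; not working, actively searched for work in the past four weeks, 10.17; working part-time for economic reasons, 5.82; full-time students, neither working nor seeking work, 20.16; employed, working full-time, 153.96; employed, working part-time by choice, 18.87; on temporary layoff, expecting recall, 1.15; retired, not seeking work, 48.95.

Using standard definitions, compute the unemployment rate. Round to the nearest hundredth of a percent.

Unemployment rate ≈ 5.96%.

Employed = 5.82 + 153.96 + 18.87 = 178.65 million (anyone who worked, including part-time for economic reasons, counts as employed).
Unemployed = 10.17 + 1.15 = 11.32 million (jobless and actively searching, or on temporary layoff).
Labor force = 178.65 + 11.32 = 189.97 million.
Unemployment rate = 11.32 / 189.97 = 5.96%.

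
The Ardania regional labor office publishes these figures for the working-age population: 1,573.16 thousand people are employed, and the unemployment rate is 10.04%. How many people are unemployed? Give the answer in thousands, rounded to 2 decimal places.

Let U be the number unemployed. The labor force is E + U, and U/(E+U) = 0.1004.
So U = 0.1004 × 1,573.16 / (1 − 0.1004) = 157.9453 / 0.8996 ≈ 175.57 thousand.

About 175.57 thousand are unemployed.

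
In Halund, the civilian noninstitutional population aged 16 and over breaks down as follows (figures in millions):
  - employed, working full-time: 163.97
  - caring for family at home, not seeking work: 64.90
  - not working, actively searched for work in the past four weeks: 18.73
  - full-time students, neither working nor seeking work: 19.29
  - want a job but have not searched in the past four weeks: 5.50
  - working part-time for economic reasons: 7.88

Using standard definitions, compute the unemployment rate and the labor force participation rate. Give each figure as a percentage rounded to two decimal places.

Employed = 163.97 + 7.88 = 171.85 million (anyone who worked, including part-time for economic reasons, counts as employed).
Unemployed = 18.73 million.
Labor force = 171.85 + 18.73 = 190.58 million.
Not in labor force = 64.90 + 19.29 + 5.50 = 89.69 million (those not working and not actively searching are outside the labor force — including those who want a job but have given up searching).
Civilian working-age population = 190.58 + 89.69 = 280.27 million.
Unemployment rate = 18.73 / 190.58 = 9.83%.
Labor force participation rate = 190.58 / 280.27 = 68.00%.

Unemployment rate ≈ 9.83%; labor force participation rate ≈ 68.00%.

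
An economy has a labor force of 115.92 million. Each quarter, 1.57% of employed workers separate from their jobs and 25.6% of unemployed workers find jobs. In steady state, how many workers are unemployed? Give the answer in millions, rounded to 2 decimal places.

Steady-state unemployment rate u* = s/(s+f) = 1.57/(1.57+25.6) = 0.057784.
Unemployed = u* × labor force = 0.057784 × 115.92 ≈ 6.70 million.

About 6.70 million are unemployed in steady state.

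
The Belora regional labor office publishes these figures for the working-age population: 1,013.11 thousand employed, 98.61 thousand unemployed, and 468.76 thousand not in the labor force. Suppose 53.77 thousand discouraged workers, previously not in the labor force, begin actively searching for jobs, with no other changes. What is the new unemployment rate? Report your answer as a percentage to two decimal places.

New unemployment rate ≈ 13.07%.

Initially, labor force = 1,013.11 + 98.61 = 1,111.72 thousand, so u = 98.61/1,111.72 = 8.87%.
After the change, unemployed and labor force both rise by 53.77 → E = 1,013.11, U = 152.38, labor force = 1,165.49 thousand.
New unemployment rate = 152.38 / 1,165.49 = 13.07%.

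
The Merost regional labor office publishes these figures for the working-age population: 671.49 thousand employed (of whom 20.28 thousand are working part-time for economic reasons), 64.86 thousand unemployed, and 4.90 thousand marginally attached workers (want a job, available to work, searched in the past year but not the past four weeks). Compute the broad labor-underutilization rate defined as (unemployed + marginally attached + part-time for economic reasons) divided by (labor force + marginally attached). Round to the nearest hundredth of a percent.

Broad underutilization rate ≈ 12.15%.

Labor force = 671.49 + 64.86 = 736.35 thousand.
Numerator = 64.86 + 4.90 + 20.28 = 90.04 thousand.
Denominator = 736.35 + 4.90 = 741.25 thousand.
Broad rate = 90.04 / 741.25 = 12.15%.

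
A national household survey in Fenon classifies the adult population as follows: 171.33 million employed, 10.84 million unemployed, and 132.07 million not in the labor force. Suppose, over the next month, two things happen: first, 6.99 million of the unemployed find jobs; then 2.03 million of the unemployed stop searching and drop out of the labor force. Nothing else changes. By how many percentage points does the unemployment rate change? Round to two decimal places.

Initially, labor force = 171.33 + 10.84 = 182.17 million, so u = 10.84/182.17 = 5.95%.
After the first change, unemployed falls and employed rises by 6.99; labor force unchanged → E = 178.32, U = 3.85, labor force = 182.17 million.
After the second change, unemployed and labor force both fall by 2.03 → E = 178.32, U = 1.82, labor force = 180.14 million.
New unemployment rate = 1.82 / 180.14 = 1.01%.
Change = 1.01% − 5.95% = −4.94 percentage points.

The unemployment rate changes by −4.94 percentage points.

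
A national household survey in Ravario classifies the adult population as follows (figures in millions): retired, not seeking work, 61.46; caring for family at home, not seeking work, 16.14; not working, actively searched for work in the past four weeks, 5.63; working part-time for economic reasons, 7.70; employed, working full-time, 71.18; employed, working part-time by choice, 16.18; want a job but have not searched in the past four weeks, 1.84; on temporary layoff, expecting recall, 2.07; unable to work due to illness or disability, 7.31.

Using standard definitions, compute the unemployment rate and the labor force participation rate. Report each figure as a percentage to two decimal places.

Unemployment rate ≈ 7.49%; labor force participation rate ≈ 54.22%.

Employed = 7.70 + 71.18 + 16.18 = 95.06 million (anyone who worked, including part-time for economic reasons, counts as employed).
Unemployed = 5.63 + 2.07 = 7.70 million (jobless and actively searching, or on temporary layoff).
Labor force = 95.06 + 7.70 = 102.76 million.
Not in labor force = 61.46 + 16.14 + 1.84 + 7.31 = 86.75 million (those not working and not actively searching are outside the labor force — including those who want a job but have given up searching).
Civilian working-age population = 102.76 + 86.75 = 189.51 million.
Unemployment rate = 7.70 / 102.76 = 7.49%.
Labor force participation rate = 102.76 / 189.51 = 54.22%.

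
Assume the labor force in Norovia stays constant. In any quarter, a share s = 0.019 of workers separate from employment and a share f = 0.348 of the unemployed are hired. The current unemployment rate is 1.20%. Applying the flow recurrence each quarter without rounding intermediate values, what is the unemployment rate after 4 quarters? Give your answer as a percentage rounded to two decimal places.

Unemployment rate after four quarters ≈ 4.54%.

With a fixed labor force, u_{t+1} = u_t + s·(1−u_t) − f·u_t = u_t·(1−s−f) + s.
Here 1−s−f = 0.633 and s = 0.019.
u_1 = 0.012000 × 0.633 + 0.019 = 0.026596.
u_2 = 0.026596 × 0.633 + 0.019 = 0.035835.
u_3 = 0.035835 × 0.633 + 0.019 = 0.041684.
u_4 = 0.041684 × 0.633 + 0.019 = 0.045386.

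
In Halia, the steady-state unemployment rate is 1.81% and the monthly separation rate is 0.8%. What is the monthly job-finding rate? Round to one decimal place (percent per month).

From u* = s/(s+f): f = s·(1−u)/u.
f = 0.8 × (1 − 0.0181) / 0.0181 = 0.7855 / 0.0181 ≈ 43.4% per month.

Job-finding rate ≈ 43.4% per month.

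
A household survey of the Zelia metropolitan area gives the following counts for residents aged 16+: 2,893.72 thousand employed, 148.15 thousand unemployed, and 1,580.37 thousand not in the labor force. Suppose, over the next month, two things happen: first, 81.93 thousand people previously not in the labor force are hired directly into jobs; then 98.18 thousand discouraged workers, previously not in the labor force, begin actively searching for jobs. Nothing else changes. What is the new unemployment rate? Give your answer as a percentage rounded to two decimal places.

New unemployment rate ≈ 7.65%.

Initially, labor force = 2,893.72 + 148.15 = 3,041.87 thousand, so u = 148.15/3,041.87 = 4.87%.
After the first change, employed and labor force both rise by 81.93; unemployed unchanged → E = 2,975.65, U = 148.15, labor force = 3,123.80 thousand.
After the second change, unemployed and labor force both rise by 98.18 → E = 2,975.65, U = 246.33, labor force = 3,221.98 thousand.
New unemployment rate = 246.33 / 3,221.98 = 7.65%.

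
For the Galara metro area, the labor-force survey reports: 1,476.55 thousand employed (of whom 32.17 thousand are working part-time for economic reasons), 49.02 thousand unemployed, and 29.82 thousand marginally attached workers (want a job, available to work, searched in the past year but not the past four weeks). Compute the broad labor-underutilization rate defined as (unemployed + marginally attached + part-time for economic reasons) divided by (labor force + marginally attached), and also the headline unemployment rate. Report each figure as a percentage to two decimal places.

Broad underutilization rate ≈ 7.14%; headline unemployment rate ≈ 3.21%.

Labor force = 1,476.55 + 49.02 = 1,525.57 thousand.
Numerator = 49.02 + 29.82 + 32.17 = 111.01 thousand.
Denominator = 1,525.57 + 29.82 = 1,555.39 thousand.
Broad rate = 111.01 / 1,555.39 = 7.14%.
Headline unemployment rate = 49.02 / 1,525.57 = 3.21%.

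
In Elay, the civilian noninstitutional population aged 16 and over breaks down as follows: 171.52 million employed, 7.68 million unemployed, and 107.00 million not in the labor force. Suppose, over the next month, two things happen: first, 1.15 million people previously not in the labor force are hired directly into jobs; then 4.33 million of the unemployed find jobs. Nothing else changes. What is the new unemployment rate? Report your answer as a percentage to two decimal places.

Initially, labor force = 171.52 + 7.68 = 179.20 million, so u = 7.68/179.20 = 4.29%.
After the first change, employed and labor force both rise by 1.15; unemployed unchanged → E = 172.67, U = 7.68, labor force = 180.35 million.
After the second change, unemployed falls and employed rises by 4.33; labor force unchanged → E = 177.00, U = 3.35, labor force = 180.35 million.
New unemployment rate = 3.35 / 180.35 = 1.86%.

New unemployment rate ≈ 1.86%.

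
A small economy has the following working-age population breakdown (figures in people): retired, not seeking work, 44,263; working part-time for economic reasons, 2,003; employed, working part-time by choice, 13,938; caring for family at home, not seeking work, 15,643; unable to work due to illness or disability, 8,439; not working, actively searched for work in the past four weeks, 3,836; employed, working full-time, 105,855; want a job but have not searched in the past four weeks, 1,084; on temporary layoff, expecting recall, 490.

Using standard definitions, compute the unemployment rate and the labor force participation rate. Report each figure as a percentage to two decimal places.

Unemployment rate ≈ 3.43%; labor force participation rate ≈ 64.50%.

Employed = 2,003 + 13,938 + 105,855 = 121,796 (anyone who worked, including part-time for economic reasons, counts as employed).
Unemployed = 3,836 + 490 = 4,326 (jobless and actively searching, or on temporary layoff).
Labor force = 121,796 + 4,326 = 126,122.
Not in labor force = 44,263 + 15,643 + 8,439 + 1,084 = 69,429 (those not working and not actively searching are outside the labor force — including those who want a job but have given up searching).
Civilian working-age population = 126,122 + 69,429 = 195,551.
Unemployment rate = 4,326 / 126,122 = 3.43%.
Labor force participation rate = 126,122 / 195,551 = 64.50%.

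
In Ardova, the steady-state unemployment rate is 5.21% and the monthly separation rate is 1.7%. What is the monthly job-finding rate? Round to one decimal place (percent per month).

Job-finding rate ≈ 30.9% per month.

From u* = s/(s+f): f = s·(1−u)/u.
f = 1.7 × (1 − 0.0521) / 0.0521 = 1.6114 / 0.0521 ≈ 30.9% per month.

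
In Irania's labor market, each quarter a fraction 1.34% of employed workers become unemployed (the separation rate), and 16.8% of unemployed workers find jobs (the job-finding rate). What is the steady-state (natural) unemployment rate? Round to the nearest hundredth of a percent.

At steady state the flows balance: s·E = f·U, so U/(E+U) = s/(s+f).
u* = 1.34 / (1.34 + 16.8) = 1.34 / 18.14 = 7.39%.

Steady-state unemployment rate ≈ 7.39%.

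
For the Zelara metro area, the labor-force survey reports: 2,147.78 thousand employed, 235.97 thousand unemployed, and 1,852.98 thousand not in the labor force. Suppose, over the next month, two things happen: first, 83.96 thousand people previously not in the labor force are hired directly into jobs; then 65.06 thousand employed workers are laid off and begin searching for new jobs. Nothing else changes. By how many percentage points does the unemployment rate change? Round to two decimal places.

The unemployment rate changes by +2.30 percentage points.

Initially, labor force = 2,147.78 + 235.97 = 2,383.75 thousand, so u = 235.97/2,383.75 = 9.90%.
After the first change, employed and labor force both rise by 83.96; unemployed unchanged → E = 2,231.74, U = 235.97, labor force = 2,467.71 thousand.
After the second change, employed falls and unemployed rises by 65.06; labor force unchanged → E = 2,166.68, U = 301.03, labor force = 2,467.71 thousand.
New unemployment rate = 301.03 / 2,467.71 = 12.20%.
Change = 12.20% − 9.90% = +2.30 percentage points.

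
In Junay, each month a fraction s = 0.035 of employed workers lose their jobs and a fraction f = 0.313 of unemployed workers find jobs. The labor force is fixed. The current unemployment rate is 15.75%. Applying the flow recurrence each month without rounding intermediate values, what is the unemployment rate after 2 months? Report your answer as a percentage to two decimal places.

Unemployment rate after two months ≈ 12.48%.

With a fixed labor force, u_{t+1} = u_t + s·(1−u_t) − f·u_t = u_t·(1−s−f) + s.
Here 1−s−f = 0.652 and s = 0.035.
u_1 = 0.157500 × 0.652 + 0.035 = 0.137690.
u_2 = 0.137690 × 0.652 + 0.035 = 0.124774.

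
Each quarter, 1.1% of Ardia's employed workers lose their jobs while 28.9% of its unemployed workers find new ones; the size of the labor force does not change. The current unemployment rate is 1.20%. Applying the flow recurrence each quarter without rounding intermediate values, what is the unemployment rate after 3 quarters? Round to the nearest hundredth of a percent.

With a fixed labor force, u_{t+1} = u_t + s·(1−u_t) − f·u_t = u_t·(1−s−f) + s.
Here 1−s−f = 0.700 and s = 0.011.
u_1 = 0.012000 × 0.700 + 0.011 = 0.019400.
u_2 = 0.019400 × 0.700 + 0.011 = 0.024580.
u_3 = 0.024580 × 0.700 + 0.011 = 0.028206.

Unemployment rate after three quarters ≈ 2.82%.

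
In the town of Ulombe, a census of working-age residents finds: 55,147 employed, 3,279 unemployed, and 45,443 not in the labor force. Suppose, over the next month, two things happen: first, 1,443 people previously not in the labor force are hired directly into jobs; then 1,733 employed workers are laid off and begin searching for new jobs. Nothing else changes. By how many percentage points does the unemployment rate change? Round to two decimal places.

The unemployment rate changes by +2.76 percentage points.

Initially, labor force = 55,147 + 3,279 = 58,426, so u = 3,279/58,426 = 5.61%.
After the first change, employed and labor force both rise by 1,443; unemployed unchanged → E = 56,590, U = 3,279, labor force = 59,869.
After the second change, employed falls and unemployed rises by 1,733; labor force unchanged → E = 54,857, U = 5,012, labor force = 59,869.
New unemployment rate = 5,012 / 59,869 = 8.37%.
Change = 8.37% − 5.61% = +2.76 percentage points.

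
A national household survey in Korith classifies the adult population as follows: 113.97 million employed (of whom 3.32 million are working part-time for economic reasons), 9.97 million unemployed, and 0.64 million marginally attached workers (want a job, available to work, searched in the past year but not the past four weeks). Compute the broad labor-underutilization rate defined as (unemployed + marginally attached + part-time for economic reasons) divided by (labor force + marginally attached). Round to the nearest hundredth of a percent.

Labor force = 113.97 + 9.97 = 123.94 million.
Numerator = 9.97 + 0.64 + 3.32 = 13.93 million.
Denominator = 123.94 + 0.64 = 124.58 million.
Broad rate = 13.93 / 124.58 = 11.18%.

Broad underutilization rate ≈ 11.18%.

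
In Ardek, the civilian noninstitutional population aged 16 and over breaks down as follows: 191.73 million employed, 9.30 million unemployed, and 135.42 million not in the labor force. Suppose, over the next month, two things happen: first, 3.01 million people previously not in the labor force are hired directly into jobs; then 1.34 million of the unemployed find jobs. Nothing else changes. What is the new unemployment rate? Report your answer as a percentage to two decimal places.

Initially, labor force = 191.73 + 9.30 = 201.03 million, so u = 9.30/201.03 = 4.63%.
After the first change, employed and labor force both rise by 3.01; unemployed unchanged → E = 194.74, U = 9.30, labor force = 204.04 million.
After the second change, unemployed falls and employed rises by 1.34; labor force unchanged → E = 196.08, U = 7.96, labor force = 204.04 million.
New unemployment rate = 7.96 / 204.04 = 3.90%.

New unemployment rate ≈ 3.90%.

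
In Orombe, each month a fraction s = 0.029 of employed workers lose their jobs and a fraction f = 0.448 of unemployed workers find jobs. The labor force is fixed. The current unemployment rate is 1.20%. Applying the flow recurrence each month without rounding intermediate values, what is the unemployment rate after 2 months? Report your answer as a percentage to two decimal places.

Unemployment rate after two months ≈ 4.74%.

With a fixed labor force, u_{t+1} = u_t + s·(1−u_t) − f·u_t = u_t·(1−s−f) + s.
Here 1−s−f = 0.523 and s = 0.029.
u_1 = 0.012000 × 0.523 + 0.029 = 0.035276.
u_2 = 0.035276 × 0.523 + 0.029 = 0.047449.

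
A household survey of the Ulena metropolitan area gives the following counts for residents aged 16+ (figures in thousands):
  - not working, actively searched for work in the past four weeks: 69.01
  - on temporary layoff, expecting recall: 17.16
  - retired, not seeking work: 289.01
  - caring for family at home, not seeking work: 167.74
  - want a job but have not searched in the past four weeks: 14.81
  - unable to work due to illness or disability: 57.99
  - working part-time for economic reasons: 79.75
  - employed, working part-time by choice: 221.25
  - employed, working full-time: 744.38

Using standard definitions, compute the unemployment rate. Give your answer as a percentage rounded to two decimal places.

Unemployment rate ≈ 7.62%.

Employed = 79.75 + 221.25 + 744.38 = 1,045.38 thousand (anyone who worked, including part-time for economic reasons, counts as employed).
Unemployed = 69.01 + 17.16 = 86.17 thousand (jobless and actively searching, or on temporary layoff).
Labor force = 1,045.38 + 86.17 = 1,131.55 thousand.
Unemployment rate = 86.17 / 1,131.55 = 7.62%.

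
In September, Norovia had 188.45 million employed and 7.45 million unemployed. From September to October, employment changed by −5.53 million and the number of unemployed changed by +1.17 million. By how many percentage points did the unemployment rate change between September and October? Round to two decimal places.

September: labor force = 188.45 + 7.45 = 195.90; u = 7.45/195.90 = 3.80%.
October: labor force = 182.92 + 8.62 = 191.54; u = 8.62/191.54 = 4.50%.
Change = 4.50% − 3.80% = +0.70 pp.

The unemployment rate changed by +0.70 percentage points.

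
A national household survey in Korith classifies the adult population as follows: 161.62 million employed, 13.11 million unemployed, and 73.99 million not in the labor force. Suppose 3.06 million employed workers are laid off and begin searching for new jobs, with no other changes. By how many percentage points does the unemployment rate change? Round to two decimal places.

The unemployment rate changes by +1.75 percentage points.

Initially, labor force = 161.62 + 13.11 = 174.73 million, so u = 13.11/174.73 = 7.50%.
After the change, employed falls and unemployed rises by 3.06; labor force unchanged → E = 158.56, U = 16.17, labor force = 174.73 million.
New unemployment rate = 16.17 / 174.73 = 9.25%.
Change = 9.25% − 7.50% = +1.75 percentage points.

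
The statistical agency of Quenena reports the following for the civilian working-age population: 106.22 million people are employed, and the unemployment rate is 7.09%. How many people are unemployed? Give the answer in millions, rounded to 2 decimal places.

Let U be the number unemployed. The labor force is E + U, and U/(E+U) = 0.0709.
So U = 0.0709 × 106.22 / (1 − 0.0709) = 7.5310 / 0.9291 ≈ 8.11 million.

About 8.11 million are unemployed.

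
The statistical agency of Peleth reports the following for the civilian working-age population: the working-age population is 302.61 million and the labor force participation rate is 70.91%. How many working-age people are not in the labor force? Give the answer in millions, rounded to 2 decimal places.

Share not in the labor force = 1 − 0.7091 = 0.2909.
Not in labor force = 0.2909 × 302.61 ≈ 88.03 million.

About 88.03 million are not in the labor force.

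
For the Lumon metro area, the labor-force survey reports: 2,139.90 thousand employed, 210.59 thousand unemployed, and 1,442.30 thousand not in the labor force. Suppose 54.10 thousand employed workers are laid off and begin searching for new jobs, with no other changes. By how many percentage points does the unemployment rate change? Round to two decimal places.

Initially, labor force = 2,139.90 + 210.59 = 2,350.49 thousand, so u = 210.59/2,350.49 = 8.96%.
After the change, employed falls and unemployed rises by 54.10; labor force unchanged → E = 2,085.80, U = 264.69, labor force = 2,350.49 thousand.
New unemployment rate = 264.69 / 2,350.49 = 11.26%.
Change = 11.26% − 8.96% = +2.30 percentage points.

The unemployment rate changes by +2.30 percentage points.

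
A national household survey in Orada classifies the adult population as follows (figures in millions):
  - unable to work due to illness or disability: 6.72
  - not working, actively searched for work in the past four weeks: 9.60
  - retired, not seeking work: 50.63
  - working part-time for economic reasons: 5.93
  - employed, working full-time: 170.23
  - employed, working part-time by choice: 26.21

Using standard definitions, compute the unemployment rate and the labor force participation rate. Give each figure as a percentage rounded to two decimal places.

Unemployment rate ≈ 4.53%; labor force participation rate ≈ 78.71%.

Employed = 5.93 + 170.23 + 26.21 = 202.37 million (anyone who worked, including part-time for economic reasons, counts as employed).
Unemployed = 9.60 million.
Labor force = 202.37 + 9.60 = 211.97 million.
Not in labor force = 6.72 + 50.63 = 57.35 million (those not working and not actively searching are outside the labor force).
Civilian working-age population = 211.97 + 57.35 = 269.32 million.
Unemployment rate = 9.60 / 211.97 = 4.53%.
Labor force participation rate = 211.97 / 269.32 = 78.71%.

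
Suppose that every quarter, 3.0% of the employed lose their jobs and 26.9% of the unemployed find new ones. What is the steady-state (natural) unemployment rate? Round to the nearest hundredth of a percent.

At steady state the flows balance: s·E = f·U, so U/(E+U) = s/(s+f).
u* = 3.0 / (3.0 + 26.9) = 3.0 / 29.90 = 10.03%.

Steady-state unemployment rate ≈ 10.03%.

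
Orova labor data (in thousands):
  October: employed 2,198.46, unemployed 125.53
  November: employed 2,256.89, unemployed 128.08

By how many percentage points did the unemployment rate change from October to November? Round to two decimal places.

The unemployment rate changed by −0.03 percentage points.

October: labor force = 2,198.46 + 125.53 = 2,323.99; u = 125.53/2,323.99 = 5.40%.
November: labor force = 2,256.89 + 128.08 = 2,384.97; u = 128.08/2,384.97 = 5.37%.
Change = 5.37% − 5.40% = −0.03 pp.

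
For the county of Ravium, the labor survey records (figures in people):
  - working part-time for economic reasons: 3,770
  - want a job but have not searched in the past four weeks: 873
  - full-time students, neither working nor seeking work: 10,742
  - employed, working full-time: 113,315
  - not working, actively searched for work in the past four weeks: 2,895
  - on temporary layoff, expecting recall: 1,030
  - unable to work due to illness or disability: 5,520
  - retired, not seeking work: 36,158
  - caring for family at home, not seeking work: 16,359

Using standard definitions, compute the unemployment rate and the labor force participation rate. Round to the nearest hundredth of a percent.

Employed = 3,770 + 113,315 = 117,085 (anyone who worked, including part-time for economic reasons, counts as employed).
Unemployed = 2,895 + 1,030 = 3,925 (jobless and actively searching, or on temporary layoff).
Labor force = 117,085 + 3,925 = 121,010.
Not in labor force = 873 + 10,742 + 5,520 + 36,158 + 16,359 = 69,652 (those not working and not actively searching are outside the labor force — including those who want a job but have given up searching).
Civilian working-age population = 121,010 + 69,652 = 190,662.
Unemployment rate = 3,925 / 121,010 = 3.24%.
Labor force participation rate = 121,010 / 190,662 = 63.47%.

Unemployment rate ≈ 3.24%; labor force participation rate ≈ 63.47%.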